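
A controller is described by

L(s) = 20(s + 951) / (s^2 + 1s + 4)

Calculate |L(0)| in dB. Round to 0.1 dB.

L(0) = 20·951 / 4 = 4755
20 log₁₀(4755) ≈ 73.54 dB

73.5 dB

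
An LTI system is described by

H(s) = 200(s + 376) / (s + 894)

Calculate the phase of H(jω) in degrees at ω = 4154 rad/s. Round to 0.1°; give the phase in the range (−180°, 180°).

At s = jω = j4154:
zero (s+376): 376 + j4154 → |·| = √(376²+4154²) = √17397092 ≈ 4171, ∠ = arctan(4154/376) ≈ 84.83°
pole (s+894): 894 + j4154 → |·| = √(894²+4154²) = √18054952 ≈ 4249.1, ∠ = arctan(4154/894) ≈ 77.85°
∠H = 84.83° − 77.85° = 6.98°

7.0°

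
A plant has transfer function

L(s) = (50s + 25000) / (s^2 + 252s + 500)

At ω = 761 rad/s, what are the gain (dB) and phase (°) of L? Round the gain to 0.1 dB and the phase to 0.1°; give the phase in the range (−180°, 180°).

Substitute s = j761:
Numerator: 50(j761) + 25000 = 25000 + j38050
Denominator: (j761)^2 + 252(j761) + 500 = -578621 + j191772
|N| = √(25000² + 38050²) ≈ 45528, ∠N ≈ 56.69°
|D| = √(578621² + 191772²) ≈ 6.0957e+05, ∠D ≈ 161.66°
|L| = 45528 / 6.0957e+05 ≈ 0.074689
Gain = 20 log₁₀(0.074689) ≈ -22.53 dB
∠L = 56.69° − 161.66° = -104.97°

-22.5 dB, -105.0°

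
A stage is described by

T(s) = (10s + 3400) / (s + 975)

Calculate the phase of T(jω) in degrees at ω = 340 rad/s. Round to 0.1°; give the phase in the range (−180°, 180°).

Substitute s = j340:
Numerator: 10(j340) + 3400 = 3400 + j3400
Denominator: (j340) + 975 = 975 + j340
|N| = √(3400² + 3400²) ≈ 4808.3, ∠N ≈ 45.00°
|D| = √(975² + 340²) ≈ 1032.6, ∠D ≈ 19.22°
∠T = 45.00° − 19.22° = 25.78°

25.8°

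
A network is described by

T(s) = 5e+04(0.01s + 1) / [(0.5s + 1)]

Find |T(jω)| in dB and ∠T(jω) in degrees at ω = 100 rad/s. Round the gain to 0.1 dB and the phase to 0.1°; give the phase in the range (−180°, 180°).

At ω = 100 rad/s:
zero (1 + j100·0.01) = 1 + j1 → |·| ≈ 1.4142, ∠ ≈ 45.00°
pole (1 + j100·0.5) = 1 + j50 → |·| ≈ 50.01, ∠ ≈ 88.85°
|T| = 5e+04 · 1.4142 / (50.01) ≈ 1413.9
Gain = 20 log₁₀(1413.9) ≈ 63.01 dB
∠T = (45.00°) − (88.85°) = -43.85°

63.0 dB, -43.9°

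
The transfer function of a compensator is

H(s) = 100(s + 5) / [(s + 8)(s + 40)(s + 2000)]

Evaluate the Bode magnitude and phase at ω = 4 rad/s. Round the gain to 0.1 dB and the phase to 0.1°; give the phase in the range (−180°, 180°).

At s = jω = j4:
zero (s+5): 5 + j4 → |·| = √(5²+4²) = √41 ≈ 6.4031, ∠ = arctan(4/5) ≈ 38.66°
pole (s+8): 8 + j4 → |·| = √(8²+4²) = √80 ≈ 8.9443, ∠ = arctan(4/8) ≈ 26.57°
pole (s+40): 40 + j4 → |·| = √(40²+4²) = √1616 ≈ 40.2, ∠ = arctan(4/40) ≈ 5.71°
pole (s+2000): 2000 + j4 → |·| = √(2000²+4²) = √4000016 ≈ 2000, ∠ = arctan(4/2000) ≈ 0.11°
|H| = 100 · 6.4031 / 7.1912e+05 ≈ 0.00089041
Gain = 20 log₁₀(0.00089041) ≈ -61.01 dB
∠H = 38.66° − 32.39° = 6.27°

-61.0 dB, 6.3°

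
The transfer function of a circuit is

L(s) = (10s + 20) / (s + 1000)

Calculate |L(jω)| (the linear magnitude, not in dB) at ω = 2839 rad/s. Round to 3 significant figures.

Substitute s = j2839:
Numerator: 10(j2839) + 20 = 20 + j28390
Denominator: (j2839) + 1000 = 1000 + j2839
|N| = √(20² + 28390²) ≈ 28390, ∠N ≈ 89.96°
|D| = √(1000² + 2839²) ≈ 3010, ∠D ≈ 70.60°
|L| = 28390 / 3010 ≈ 9.4319

9.43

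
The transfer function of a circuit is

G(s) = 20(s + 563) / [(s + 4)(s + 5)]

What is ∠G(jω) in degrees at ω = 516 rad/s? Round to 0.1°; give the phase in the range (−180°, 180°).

-136.5°

At s = jω = j516:
zero (s+563): 563 + j516 → |·| = √(563²+516²) = √583225 ≈ 763.69, ∠ = arctan(516/563) ≈ 42.51°
pole (s+4): 4 + j516 → |·| = √(4²+516²) = √266272 ≈ 516.02, ∠ = arctan(516/4) ≈ 89.56°
pole (s+5): 5 + j516 → |·| = √(5²+516²) = √266281 ≈ 516.02, ∠ = arctan(516/5) ≈ 89.44°
∠G = 42.51° − 179.00° = -136.49°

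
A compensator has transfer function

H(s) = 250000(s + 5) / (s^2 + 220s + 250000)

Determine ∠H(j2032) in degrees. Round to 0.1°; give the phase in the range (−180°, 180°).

-83.6°

At s = jω = j2032:
zero (s+5): 5 + j2032 → |·| = √(5²+2032²) = √4129049 ≈ 2032, ∠ = arctan(2032/5) ≈ 89.86°
quadratic: (j2032)² + 220·j2032 + 250000 = -3879024 + j447040 → |·| ≈ 3.9047e+06, ∠ ≈ 173.43°
∠H = 89.86° − 173.43° = -83.57°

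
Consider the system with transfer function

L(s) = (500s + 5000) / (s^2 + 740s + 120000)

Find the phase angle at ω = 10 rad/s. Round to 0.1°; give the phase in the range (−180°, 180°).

41.5°

Substitute s = j10:
Numerator: 500(j10) + 5000 = 5000 + j5000
Denominator: (j10)^2 + 740(j10) + 120000 = 119900 + j7400
|N| = √(5000² + 5000²) ≈ 7071.1, ∠N ≈ 45.00°
|D| = √(119900² + 7400²) ≈ 1.2013e+05, ∠D ≈ 3.53°
∠L = 45.00° − 3.53° = 41.47°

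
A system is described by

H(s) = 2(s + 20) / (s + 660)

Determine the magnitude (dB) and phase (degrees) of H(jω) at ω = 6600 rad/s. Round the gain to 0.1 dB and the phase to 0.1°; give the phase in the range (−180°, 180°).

At s = jω = j6600:
zero (s+20): 20 + j6600 → |·| = √(20²+6600²) = √43560400 ≈ 6600, ∠ = arctan(6600/20) ≈ 89.83°
pole (s+660): 660 + j6600 → |·| = √(660²+6600²) = √43995600 ≈ 6632.9, ∠ = arctan(6600/660) ≈ 84.29°
|H| = 2 · 6600 / 6632.9 ≈ 1.9901
Gain = 20 log₁₀(1.9901) ≈ 5.98 dB
∠H = 89.83° − 84.29° = 5.54°

6.0 dB, 5.5°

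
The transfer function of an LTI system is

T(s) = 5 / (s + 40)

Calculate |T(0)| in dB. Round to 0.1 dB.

T(0) = 5 / 40 = 0.125
20 log₁₀(0.125) ≈ -18.06 dB

-18.1 dB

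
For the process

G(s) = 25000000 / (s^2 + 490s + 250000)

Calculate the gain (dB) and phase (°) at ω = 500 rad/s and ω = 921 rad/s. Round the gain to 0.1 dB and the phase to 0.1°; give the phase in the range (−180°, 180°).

ω = 500: 40.2 dB, -90.0°; ω = 921: 30.5 dB, -143.0°

At s = jω = j500:
quadratic: (j500)² + 490·j500 + 250000 = 0 + j245000 → |·| ≈ 2.45e+05, ∠ ≈ 90.00°
|G| = 25000000 / 2.45e+05 ≈ 102.04
Gain = 20 log₁₀(102.04) ≈ 40.18 dB
∠G = 0.00° − 90.00° = -90.00°

At s = jω = j921:
quadratic: (j921)² + 490·j921 + 250000 = -598241 + j451290 → |·| ≈ 7.4937e+05, ∠ ≈ 142.97°
|G| = 25000000 / 7.4937e+05 ≈ 33.361
Gain = 20 log₁₀(33.361) ≈ 30.46 dB
∠G = 0.00° − 142.97° = -142.97°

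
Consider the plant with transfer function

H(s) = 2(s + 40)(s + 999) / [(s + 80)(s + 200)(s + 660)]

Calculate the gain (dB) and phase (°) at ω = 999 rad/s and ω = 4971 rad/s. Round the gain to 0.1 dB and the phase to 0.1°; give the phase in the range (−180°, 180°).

ω = 999: -52.7 dB, -87.9°; ω = 4971: -67.8 dB, -91.0°

At s = jω = j999:
zero (s+40): 40 + j999 → |·| = √(40²+999²) = √999601 ≈ 999.8, ∠ = arctan(999/40) ≈ 87.71°
zero (s+999): 999 + j999 → |·| = √(999²+999²) = √1996002 ≈ 1412.8, ∠ = arctan(999/999) ≈ 45.00°
pole (s+80): 80 + j999 → |·| = √(80²+999²) = √1004401 ≈ 1002.2, ∠ = arctan(999/80) ≈ 85.42°
pole (s+200): 200 + j999 → |·| = √(200²+999²) = √1038001 ≈ 1018.8, ∠ = arctan(999/200) ≈ 78.68°
pole (s+660): 660 + j999 → |·| = √(660²+999²) = √1433601 ≈ 1197.3, ∠ = arctan(999/660) ≈ 56.55°
|H| = 2 · 1.4125e+06 / 1.2225e+09 ≈ 0.0023108
Gain = 20 log₁₀(0.0023108) ≈ -52.72 dB
∠H = 132.71° − 220.65° = -87.94°

At s = jω = j4971:
zero (s+40): 40 + j4971 → |·| = √(40²+4971²) = √24712441 ≈ 4971.2, ∠ = arctan(4971/40) ≈ 89.54°
zero (s+999): 999 + j4971 → |·| = √(999²+4971²) = √25708842 ≈ 5070.4, ∠ = arctan(4971/999) ≈ 78.64°
pole (s+80): 80 + j4971 → |·| = √(80²+4971²) = √24717241 ≈ 4971.6, ∠ = arctan(4971/80) ≈ 89.08°
pole (s+200): 200 + j4971 → |·| = √(200²+4971²) = √24750841 ≈ 4975, ∠ = arctan(4971/200) ≈ 87.70°
pole (s+660): 660 + j4971 → |·| = √(660²+4971²) = √25146441 ≈ 5014.6, ∠ = arctan(4971/660) ≈ 82.44°
|H| = 2 · 2.5206e+07 / 1.2403e+11 ≈ 0.00040645
Gain = 20 log₁₀(0.00040645) ≈ -67.82 dB
∠H = 168.18° − 259.22° = -91.04°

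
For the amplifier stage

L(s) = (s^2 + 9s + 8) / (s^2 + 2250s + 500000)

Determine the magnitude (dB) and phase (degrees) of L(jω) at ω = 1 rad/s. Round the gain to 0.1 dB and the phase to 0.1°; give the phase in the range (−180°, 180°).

Substitute s = j1:
Numerator: (j1)^2 + 9(j1) + 8 = 7 + j9
Denominator: (j1)^2 + 2250(j1) + 500000 = 499999 + j2250
|N| = √(7² + 9²) ≈ 11.402, ∠N ≈ 52.13°
|D| = √(499999² + 2250²) ≈ 5e+05, ∠D ≈ 0.26°
|L| = 11.402 / 5e+05 ≈ 2.2804e-05
Gain = 20 log₁₀(2.2804e-05) ≈ -92.84 dB
∠L = 52.13° − 0.26° = 51.87°

-92.8 dB, 51.9°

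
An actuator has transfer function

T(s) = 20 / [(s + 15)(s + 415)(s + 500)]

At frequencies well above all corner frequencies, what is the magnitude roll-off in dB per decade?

Each pole contributes −20 dB/decade at high frequency; each zero contributes +20 dB/decade.
Net: 0 zero(s) − 3 pole(s) → -60 dB/decade.

-60 dB/decade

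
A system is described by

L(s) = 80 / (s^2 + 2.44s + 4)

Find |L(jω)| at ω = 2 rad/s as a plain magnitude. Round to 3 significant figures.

16.4

At s = jω = j2:
quadratic: (j2)² + 2.44·j2 + 4 = 0 + j4.88 → |·| ≈ 4.88, ∠ ≈ 90.00°
|L| = 80 / 4.88 ≈ 16.393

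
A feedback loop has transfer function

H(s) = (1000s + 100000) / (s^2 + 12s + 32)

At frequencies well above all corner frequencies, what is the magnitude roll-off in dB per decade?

-20 dB/decade

Each pole contributes −20 dB/decade at high frequency; each zero contributes +20 dB/decade.
Net: 1 zero(s) − 2 pole(s) → -20 dB/decade.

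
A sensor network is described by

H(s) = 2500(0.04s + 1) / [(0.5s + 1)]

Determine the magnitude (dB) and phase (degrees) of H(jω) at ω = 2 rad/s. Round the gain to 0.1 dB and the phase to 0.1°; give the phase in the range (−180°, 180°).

At ω = 2 rad/s:
zero (1 + j2·0.04) = 1 + j0.08 → |·| ≈ 1.0032, ∠ ≈ 4.57°
pole (1 + j2·0.5) = 1 + j1 → |·| ≈ 1.4142, ∠ ≈ 45.00°
|H| = 2500 · 1.0032 / (1.4142) ≈ 1773.4
Gain = 20 log₁₀(1773.4) ≈ 64.98 dB
∠H = (4.57°) − (45.00°) = -40.43°

65.0 dB, -40.4°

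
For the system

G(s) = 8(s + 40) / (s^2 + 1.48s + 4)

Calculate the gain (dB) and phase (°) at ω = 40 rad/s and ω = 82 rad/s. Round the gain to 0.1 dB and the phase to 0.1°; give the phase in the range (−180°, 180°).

ω = 40: -11.0 dB, -132.9°; ω = 82: -19.3 dB, -115.0°

At s = jω = j40:
zero (s+40): 40 + j40 → |·| = √(40²+40²) = √3200 ≈ 56.569, ∠ = arctan(40/40) ≈ 45.00°
quadratic: (j40)² + 1.48·j40 + 4 = -1596 + j59.2 → |·| ≈ 1597.1, ∠ ≈ 177.88°
|G| = 8 · 56.569 / 1597.1 ≈ 0.28336
Gain = 20 log₁₀(0.28336) ≈ -10.95 dB
∠G = 45.00° − 177.88° = -132.88°

At s = jω = j82:
zero (s+40): 40 + j82 → |·| = √(40²+82²) = √8324 ≈ 91.236, ∠ = arctan(82/40) ≈ 64.00°
quadratic: (j82)² + 1.48·j82 + 4 = -6720 + j121.36 → |·| ≈ 6721.1, ∠ ≈ 178.97°
|G| = 8 · 91.236 / 6721.1 ≈ 0.1086
Gain = 20 log₁₀(0.1086) ≈ -19.28 dB
∠G = 64.00° − 178.97° = -114.97°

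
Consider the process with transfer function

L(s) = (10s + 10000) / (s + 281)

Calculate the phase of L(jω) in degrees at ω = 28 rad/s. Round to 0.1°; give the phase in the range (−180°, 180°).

-4.1°

Substitute s = j28:
Numerator: 10(j28) + 10000 = 10000 + j280
Denominator: (j28) + 281 = 281 + j28
|N| = √(10000² + 280²) ≈ 10004, ∠N ≈ 1.60°
|D| = √(281² + 28²) ≈ 282.39, ∠D ≈ 5.69°
∠L = 1.60° − 5.69° = -4.09°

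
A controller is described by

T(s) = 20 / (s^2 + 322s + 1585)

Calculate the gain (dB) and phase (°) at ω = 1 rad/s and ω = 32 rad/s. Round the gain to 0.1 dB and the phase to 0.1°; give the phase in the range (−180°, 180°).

ω = 1: -38.2 dB, -11.5°; ω = 32: -54.3 dB, -86.9°

Substitute s = j1:
Numerator: 20 = 20 + j0
Denominator: (j1)^2 + 322(j1) + 1585 = 1584 + j322
|N| = √(20² + 0²) ≈ 20, ∠N ≈ 0.00°
|D| = √(1584² + 322²) ≈ 1616.4, ∠D ≈ 11.49°
|T| = 20 / 1616.4 ≈ 0.012373
Gain = 20 log₁₀(0.012373) ≈ -38.15 dB
∠T = 0.00° − 11.49° = -11.49°

Substitute s = j32:
Numerator: 20 = 20 + j0
Denominator: (j32)^2 + 322(j32) + 1585 = 561 + j10304
|N| = √(20² + 0²) ≈ 20, ∠N ≈ 0.00°
|D| = √(561² + 10304²) ≈ 10319, ∠D ≈ 86.88°
|T| = 20 / 10319 ≈ 0.0019382
Gain = 20 log₁₀(0.0019382) ≈ -54.25 dB
∠T = 0.00° − 86.88° = -86.88°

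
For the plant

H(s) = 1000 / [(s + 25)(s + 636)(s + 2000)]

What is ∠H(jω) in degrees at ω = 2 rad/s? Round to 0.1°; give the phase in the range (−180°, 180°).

-4.8°

At s = jω = j2:
pole (s+25): 25 + j2 → |·| = √(25²+2²) = √629 ≈ 25.08, ∠ = arctan(2/25) ≈ 4.57°
pole (s+636): 636 + j2 → |·| = √(636²+2²) = √404500 ≈ 636, ∠ = arctan(2/636) ≈ 0.18°
pole (s+2000): 2000 + j2 → |·| = √(2000²+2²) = √4000004 ≈ 2000, ∠ = arctan(2/2000) ≈ 0.06°
∠H = 0.00° − 4.81° = -4.81°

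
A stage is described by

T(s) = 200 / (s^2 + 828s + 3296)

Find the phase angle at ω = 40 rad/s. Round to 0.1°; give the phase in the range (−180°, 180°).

Substitute s = j40:
Numerator: 200 = 200 + j0
Denominator: (j40)^2 + 828(j40) + 3296 = 1696 + j33120
|N| = √(200² + 0²) ≈ 200, ∠N ≈ 0.00°
|D| = √(1696² + 33120²) ≈ 33163, ∠D ≈ 87.07°
∠T = 0.00° − 87.07° = -87.07°

-87.1°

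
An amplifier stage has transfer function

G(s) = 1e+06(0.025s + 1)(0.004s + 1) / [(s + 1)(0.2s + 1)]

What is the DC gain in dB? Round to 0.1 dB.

G(0) = 1e+06 · 1 / 1 = 1e+06
20 log₁₀(1e+06) ≈ 120.00 dB

120.0 dB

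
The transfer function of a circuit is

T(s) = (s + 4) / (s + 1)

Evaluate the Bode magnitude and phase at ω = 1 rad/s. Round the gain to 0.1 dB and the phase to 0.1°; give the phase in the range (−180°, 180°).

9.3 dB, -31.0°

Substitute s = j1:
Numerator: (j1) + 4 = 4 + j1
Denominator: (j1) + 1 = 1 + j1
|N| = √(4² + 1²) ≈ 4.1231, ∠N ≈ 14.04°
|D| = √(1² + 1²) ≈ 1.4142, ∠D ≈ 45.00°
|T| = 4.1231 / 1.4142 ≈ 2.9155
Gain = 20 log₁₀(2.9155) ≈ 9.29 dB
∠T = 14.04° − 45.00° = -30.96°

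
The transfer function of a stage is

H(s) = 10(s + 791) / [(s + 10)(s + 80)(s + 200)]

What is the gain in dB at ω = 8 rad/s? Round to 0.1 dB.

At s = jω = j8:
zero (s+791): 791 + j8 → |·| = √(791²+8²) = √625745 ≈ 791.04, ∠ = arctan(8/791) ≈ 0.58°
pole (s+10): 10 + j8 → |·| = √(10²+8²) = √164 ≈ 12.806, ∠ = arctan(8/10) ≈ 38.66°
pole (s+80): 80 + j8 → |·| = √(80²+8²) = √6464 ≈ 80.399, ∠ = arctan(8/80) ≈ 5.71°
pole (s+200): 200 + j8 → |·| = √(200²+8²) = √40064 ≈ 200.16, ∠ = arctan(8/200) ≈ 2.29°
|H| = 10 · 791.04 / 2.0608e+05 ≈ 0.038385
Gain = 20 log₁₀(0.038385) ≈ -28.32 dB

-28.3 dB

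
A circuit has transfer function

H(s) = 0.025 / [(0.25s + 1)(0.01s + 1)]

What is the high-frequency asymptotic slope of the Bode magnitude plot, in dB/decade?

Each pole contributes −20 dB/decade at high frequency; each zero contributes +20 dB/decade.
Net: 0 zero(s) − 2 pole(s) → -40 dB/decade.

-40 dB/decade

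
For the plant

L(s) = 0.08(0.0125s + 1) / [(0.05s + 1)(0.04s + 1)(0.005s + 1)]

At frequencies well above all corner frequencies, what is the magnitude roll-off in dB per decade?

-40 dB/decade

Each pole contributes −20 dB/decade at high frequency; each zero contributes +20 dB/decade.
Net: 1 zero(s) − 3 pole(s) → -40 dB/decade.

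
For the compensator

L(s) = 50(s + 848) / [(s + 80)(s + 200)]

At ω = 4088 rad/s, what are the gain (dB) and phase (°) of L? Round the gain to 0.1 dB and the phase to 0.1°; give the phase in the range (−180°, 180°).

At s = jω = j4088:
zero (s+848): 848 + j4088 → |·| = √(848²+4088²) = √17430848 ≈ 4175, ∠ = arctan(4088/848) ≈ 78.28°
pole (s+80): 80 + j4088 → |·| = √(80²+4088²) = √16718144 ≈ 4088.8, ∠ = arctan(4088/80) ≈ 88.88°
pole (s+200): 200 + j4088 → |·| = √(200²+4088²) = √16751744 ≈ 4092.9, ∠ = arctan(4088/200) ≈ 87.20°
|L| = 50 · 4175 / 1.6735e+07 ≈ 0.012474
Gain = 20 log₁₀(0.012474) ≈ -38.08 dB
∠L = 78.28° − 176.08° = -97.80°

-38.1 dB, -97.8°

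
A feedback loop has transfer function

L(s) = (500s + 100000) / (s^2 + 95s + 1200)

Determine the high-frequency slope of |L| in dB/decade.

-20 dB/decade

Each pole contributes −20 dB/decade at high frequency; each zero contributes +20 dB/decade.
Net: 1 zero(s) − 2 pole(s) → -20 dB/decade.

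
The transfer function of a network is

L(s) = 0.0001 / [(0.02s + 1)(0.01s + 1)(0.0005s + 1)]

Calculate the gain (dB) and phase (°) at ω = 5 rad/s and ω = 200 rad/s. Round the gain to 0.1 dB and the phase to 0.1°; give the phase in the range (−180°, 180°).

At ω = 5 rad/s:
pole (1 + j5·0.02) = 1 + j0.1 → |·| ≈ 1.005, ∠ ≈ 5.71°
pole (1 + j5·0.01) = 1 + j0.05 → |·| ≈ 1.0012, ∠ ≈ 2.86°
pole (1 + j5·0.0005) = 1 + j0.0025 → |·| ≈ 1, ∠ ≈ 0.14°
|L| = 0.0001 · 1 / (1.005 · 1.0012 · 1) ≈ 9.9383e-05
Gain = 20 log₁₀(9.9383e-05) ≈ -80.05 dB
∠L = (0°) − (5.71° + 2.86° + 0.14°) = -8.71°

At ω = 200 rad/s:
pole (1 + j200·0.02) = 1 + j4 → |·| ≈ 4.1231, ∠ ≈ 75.96°
pole (1 + j200·0.01) = 1 + j2 → |·| ≈ 2.2361, ∠ ≈ 63.43°
pole (1 + j200·0.0005) = 1 + j0.1 → |·| ≈ 1.005, ∠ ≈ 5.71°
|L| = 0.0001 · 1 / (4.1231 · 2.2361 · 1.005) ≈ 1.0792e-05
Gain = 20 log₁₀(1.0792e-05) ≈ -99.34 dB
∠L = (0°) − (75.96° + 63.43° + 5.71°) = -145.10°

ω = 5: -80.1 dB, -8.7°; ω = 200: -99.3 dB, -145.1°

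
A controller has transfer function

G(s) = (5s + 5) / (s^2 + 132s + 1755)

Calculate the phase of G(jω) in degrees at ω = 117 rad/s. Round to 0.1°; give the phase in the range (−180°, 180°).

-38.2°

Substitute s = j117:
Numerator: 5(j117) + 5 = 5 + j585
Denominator: (j117)^2 + 132(j117) + 1755 = -11934 + j15444
|N| = √(5² + 585²) ≈ 585.02, ∠N ≈ 89.51°
|D| = √(11934² + 15444²) ≈ 19518, ∠D ≈ 127.69°
∠G = 89.51° − 127.69° = -38.18°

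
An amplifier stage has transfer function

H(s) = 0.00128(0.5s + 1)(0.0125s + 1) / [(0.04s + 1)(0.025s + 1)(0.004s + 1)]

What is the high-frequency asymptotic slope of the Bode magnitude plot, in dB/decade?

-20 dB/decade

Each pole contributes −20 dB/decade at high frequency; each zero contributes +20 dB/decade.
Net: 2 zero(s) − 3 pole(s) → -20 dB/decade.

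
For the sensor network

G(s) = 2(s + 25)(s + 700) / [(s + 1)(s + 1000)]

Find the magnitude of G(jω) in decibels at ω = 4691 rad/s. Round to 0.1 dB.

5.9 dB

At s = jω = j4691:
zero (s+25): 25 + j4691 → |·| = √(25²+4691²) = √22006106 ≈ 4691.1, ∠ = arctan(4691/25) ≈ 89.69°
zero (s+700): 700 + j4691 → |·| = √(700²+4691²) = √22495481 ≈ 4742.9, ∠ = arctan(4691/700) ≈ 81.51°
pole (s+1): 1 + j4691 → |·| = √(1²+4691²) = √22005482 ≈ 4691, ∠ = arctan(4691/1) ≈ 89.99°
pole (s+1000): 1000 + j4691 → |·| = √(1000²+4691²) = √23005481 ≈ 4796.4, ∠ = arctan(4691/1000) ≈ 77.97°
|G| = 2 · 2.2249e+07 / 2.25e+07 ≈ 1.9777
Gain = 20 log₁₀(1.9777) ≈ 5.92 dB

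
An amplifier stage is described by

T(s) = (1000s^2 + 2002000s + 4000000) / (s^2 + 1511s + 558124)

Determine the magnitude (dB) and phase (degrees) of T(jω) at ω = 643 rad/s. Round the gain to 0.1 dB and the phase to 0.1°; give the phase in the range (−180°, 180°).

62.8 dB, 26.1°

Substitute s = j643:
Numerator: 1000(j643)^2 + 2002000(j643) + 4000000 = -409449000 + j1287286000
Denominator: (j643)^2 + 1511(j643) + 558124 = 144675 + j971573
|N| = √(409449000² + 1287286000²) ≈ 1.3508e+09, ∠N ≈ 107.64°
|D| = √(144675² + 971573²) ≈ 9.8229e+05, ∠D ≈ 81.53°
|T| = 1.3508e+09 / 9.8229e+05 ≈ 1375.2
Gain = 20 log₁₀(1375.2) ≈ 62.77 dB
∠T = 107.64° − 81.53° = 26.11°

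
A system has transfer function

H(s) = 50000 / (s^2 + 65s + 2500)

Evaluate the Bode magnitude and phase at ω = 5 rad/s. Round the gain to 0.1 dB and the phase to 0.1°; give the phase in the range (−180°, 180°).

At s = jω = j5:
quadratic: (j5)² + 65·j5 + 2500 = 2475 + j325 → |·| ≈ 2496.2, ∠ ≈ 7.48°
|H| = 50000 / 2496.2 ≈ 20.03
Gain = 20 log₁₀(20.03) ≈ 26.03 dB
∠H = 0.00° − 7.48° = -7.48°

26.0 dB, -7.5°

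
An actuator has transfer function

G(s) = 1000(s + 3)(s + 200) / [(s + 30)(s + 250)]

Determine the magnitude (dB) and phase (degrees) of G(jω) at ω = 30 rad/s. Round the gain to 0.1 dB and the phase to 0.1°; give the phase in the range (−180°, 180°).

At s = jω = j30:
zero (s+3): 3 + j30 → |·| = √(3²+30²) = √909 ≈ 30.15, ∠ = arctan(30/3) ≈ 84.29°
zero (s+200): 200 + j30 → |·| = √(200²+30²) = √40900 ≈ 202.24, ∠ = arctan(30/200) ≈ 8.53°
pole (s+30): 30 + j30 → |·| = √(30²+30²) = √1800 ≈ 42.426, ∠ = arctan(30/30) ≈ 45.00°
pole (s+250): 250 + j30 → |·| = √(250²+30²) = √63400 ≈ 251.79, ∠ = arctan(30/250) ≈ 6.84°
|G| = 1000 · 6097.5 / 10682 ≈ 570.82
Gain = 20 log₁₀(570.82) ≈ 55.13 dB
∠G = 92.82° − 51.84° = 40.98°

55.1 dB, 41.0°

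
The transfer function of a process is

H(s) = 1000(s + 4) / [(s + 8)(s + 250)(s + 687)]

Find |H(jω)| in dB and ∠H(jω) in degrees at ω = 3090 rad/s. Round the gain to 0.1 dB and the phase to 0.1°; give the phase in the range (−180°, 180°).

-79.8 dB, -162.8°

At s = jω = j3090:
zero (s+4): 4 + j3090 → |·| = √(4²+3090²) = √9548116 ≈ 3090, ∠ = arctan(3090/4) ≈ 89.93°
pole (s+8): 8 + j3090 → |·| = √(8²+3090²) = √9548164 ≈ 3090, ∠ = arctan(3090/8) ≈ 89.85°
pole (s+250): 250 + j3090 → |·| = √(250²+3090²) = √9610600 ≈ 3100.1, ∠ = arctan(3090/250) ≈ 85.37°
pole (s+687): 687 + j3090 → |·| = √(687²+3090²) = √10020069 ≈ 3165.4, ∠ = arctan(3090/687) ≈ 77.47°
|H| = 1000 · 3090 / 3.0322e+10 ≈ 0.00010191
Gain = 20 log₁₀(0.00010191) ≈ -79.84 dB
∠H = 89.93° − 252.69° = -162.76°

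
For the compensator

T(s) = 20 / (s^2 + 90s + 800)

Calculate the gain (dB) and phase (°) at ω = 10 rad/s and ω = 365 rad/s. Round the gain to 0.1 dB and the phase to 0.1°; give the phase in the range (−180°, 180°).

ω = 10: -35.1 dB, -52.1°; ω = 365: -76.7 dB, -166.1°

Substitute s = j10:
Numerator: 20 = 20 + j0
Denominator: (j10)^2 + 90(j10) + 800 = 700 + j900
|N| = √(20² + 0²) ≈ 20, ∠N ≈ 0.00°
|D| = √(700² + 900²) ≈ 1140.2, ∠D ≈ 52.13°
|T| = 20 / 1140.2 ≈ 0.017541
Gain = 20 log₁₀(0.017541) ≈ -35.12 dB
∠T = 0.00° − 52.13° = -52.13°

Substitute s = j365:
Numerator: 20 = 20 + j0
Denominator: (j365)^2 + 90(j365) + 800 = -132425 + j32850
|N| = √(20² + 0²) ≈ 20, ∠N ≈ 0.00°
|D| = √(132425² + 32850²) ≈ 1.3644e+05, ∠D ≈ 166.07°
|T| = 20 / 1.3644e+05 ≈ 0.00014658
Gain = 20 log₁₀(0.00014658) ≈ -76.68 dB
∠T = 0.00° − 166.07° = -166.07°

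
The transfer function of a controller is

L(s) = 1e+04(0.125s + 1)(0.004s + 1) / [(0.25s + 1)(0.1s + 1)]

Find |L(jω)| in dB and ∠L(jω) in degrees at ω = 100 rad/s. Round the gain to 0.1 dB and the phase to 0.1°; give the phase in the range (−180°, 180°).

At ω = 100 rad/s:
zero (1 + j100·0.125) = 1 + j12.5 → |·| ≈ 12.54, ∠ ≈ 85.43°
zero (1 + j100·0.004) = 1 + j0.4 → |·| ≈ 1.077, ∠ ≈ 21.80°
pole (1 + j100·0.25) = 1 + j25 → |·| ≈ 25.02, ∠ ≈ 87.71°
pole (1 + j100·0.1) = 1 + j10 → |·| ≈ 10.05, ∠ ≈ 84.29°
|L| = 1e+04 · 12.54 · 1.077 / (25.02 · 10.05) ≈ 537.11
Gain = 20 log₁₀(537.11) ≈ 54.60 dB
∠L = (85.43° + 21.80°) − (87.71° + 84.29°) = -64.77°

54.6 dB, -64.8°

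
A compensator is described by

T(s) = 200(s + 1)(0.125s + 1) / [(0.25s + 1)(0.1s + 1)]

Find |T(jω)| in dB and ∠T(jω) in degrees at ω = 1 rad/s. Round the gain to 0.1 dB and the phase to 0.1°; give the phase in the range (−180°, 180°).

At ω = 1 rad/s:
zero (1 + j1·1) = 1 + j1 → |·| ≈ 1.4142, ∠ ≈ 45.00°
zero (1 + j1·0.125) = 1 + j0.125 → |·| ≈ 1.0078, ∠ ≈ 7.13°
pole (1 + j1·0.25) = 1 + j0.25 → |·| ≈ 1.0308, ∠ ≈ 14.04°
pole (1 + j1·0.1) = 1 + j0.1 → |·| ≈ 1.005, ∠ ≈ 5.71°
|T| = 200 · 1.4142 · 1.0078 / (1.0308 · 1.005) ≈ 275.15
Gain = 20 log₁₀(275.15) ≈ 48.79 dB
∠T = (45.00° + 7.13°) − (14.04° + 5.71°) = 32.38°

48.8 dB, 32.4°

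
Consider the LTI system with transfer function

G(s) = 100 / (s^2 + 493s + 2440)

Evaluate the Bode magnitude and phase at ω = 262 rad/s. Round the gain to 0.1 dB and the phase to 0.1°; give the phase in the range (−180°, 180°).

-63.2 dB, -117.1°

Substitute s = j262:
Numerator: 100 = 100 + j0
Denominator: (j262)^2 + 493(j262) + 2440 = -66204 + j129166
|N| = √(100² + 0²) ≈ 100, ∠N ≈ 0.00°
|D| = √(66204² + 129166²) ≈ 1.4514e+05, ∠D ≈ 117.14°
|G| = 100 / 1.4514e+05 ≈ 0.00068899
Gain = 20 log₁₀(0.00068899) ≈ -63.24 dB
∠G = 0.00° − 117.14° = -117.14°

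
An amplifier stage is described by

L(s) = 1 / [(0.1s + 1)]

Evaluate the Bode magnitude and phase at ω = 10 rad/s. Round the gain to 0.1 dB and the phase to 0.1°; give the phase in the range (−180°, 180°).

-3.0 dB, -45.0°

At ω = 10 rad/s:
pole (1 + j10·0.1) = 1 + j1 → |·| ≈ 1.4142, ∠ ≈ 45.00°
|L| = 1 · 1 / (1.4142) ≈ 0.70711
Gain = 20 log₁₀(0.70711) ≈ -3.01 dB
∠L = (0°) − (45.00°) = -45.00°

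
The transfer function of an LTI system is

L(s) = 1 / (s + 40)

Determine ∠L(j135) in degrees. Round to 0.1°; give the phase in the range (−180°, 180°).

-73.5°

Substitute s = j135:
Numerator: 1 = 1 + j0
Denominator: (j135) + 40 = 40 + j135
|N| = √(1² + 0²) ≈ 1, ∠N ≈ 0.00°
|D| = √(40² + 135²) ≈ 140.8, ∠D ≈ 73.50°
∠L = 0.00° − 73.50° = -73.50°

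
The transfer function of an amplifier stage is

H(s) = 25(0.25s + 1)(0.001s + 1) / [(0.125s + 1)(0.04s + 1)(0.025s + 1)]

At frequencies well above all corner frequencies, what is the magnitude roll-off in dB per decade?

-20 dB/decade

Each pole contributes −20 dB/decade at high frequency; each zero contributes +20 dB/decade.
Net: 2 zero(s) − 3 pole(s) → -20 dB/decade.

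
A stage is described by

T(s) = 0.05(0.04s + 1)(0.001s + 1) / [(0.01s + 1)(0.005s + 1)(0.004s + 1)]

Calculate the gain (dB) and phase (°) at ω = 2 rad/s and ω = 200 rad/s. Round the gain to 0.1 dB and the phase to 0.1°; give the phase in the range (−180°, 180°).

At ω = 2 rad/s:
zero (1 + j2·0.04) = 1 + j0.08 → |·| ≈ 1.0032, ∠ ≈ 4.57°
zero (1 + j2·0.001) = 1 + j0.002 → |·| ≈ 1, ∠ ≈ 0.11°
pole (1 + j2·0.01) = 1 + j0.02 → |·| ≈ 1.0002, ∠ ≈ 1.15°
pole (1 + j2·0.005) = 1 + j0.01 → |·| ≈ 1, ∠ ≈ 0.57°
pole (1 + j2·0.004) = 1 + j0.008 → |·| ≈ 1, ∠ ≈ 0.46°
|T| = 0.05 · 1.0032 · 1 / (1.0002 · 1 · 1) ≈ 0.05015
Gain = 20 log₁₀(0.05015) ≈ -25.99 dB
∠T = (4.57° + 0.11°) − (1.15° + 0.57° + 0.46°) = 2.50°

At ω = 200 rad/s:
zero (1 + j200·0.04) = 1 + j8 → |·| ≈ 8.0623, ∠ ≈ 82.87°
zero (1 + j200·0.001) = 1 + j0.2 → |·| ≈ 1.0198, ∠ ≈ 11.31°
pole (1 + j200·0.01) = 1 + j2 → |·| ≈ 2.2361, ∠ ≈ 63.43°
pole (1 + j200·0.005) = 1 + j1 → |·| ≈ 1.4142, ∠ ≈ 45.00°
pole (1 + j200·0.004) = 1 + j0.8 → |·| ≈ 1.2806, ∠ ≈ 38.66°
|T| = 0.05 · 8.0623 · 1.0198 / (2.2361 · 1.4142 · 1.2806) ≈ 0.10151
Gain = 20 log₁₀(0.10151) ≈ -19.87 dB
∠T = (82.87° + 11.31°) − (63.43° + 45.00° + 38.66°) = -52.91°

ω = 2: -26.0 dB, 2.5°; ω = 200: -19.9 dB, -52.9°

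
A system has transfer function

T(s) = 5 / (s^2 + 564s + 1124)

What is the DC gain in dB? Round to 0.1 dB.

T(0) = 5 / 1124 ≈ 0.0044484
20 log₁₀(0.0044484) ≈ -47.04 dB

-47.0 dB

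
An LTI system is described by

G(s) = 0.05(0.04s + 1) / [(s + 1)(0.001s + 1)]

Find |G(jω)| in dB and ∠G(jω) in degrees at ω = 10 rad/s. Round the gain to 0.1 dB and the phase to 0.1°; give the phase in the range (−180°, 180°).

At ω = 10 rad/s:
zero (1 + j10·0.04) = 1 + j0.4 → |·| ≈ 1.077, ∠ ≈ 21.80°
pole (1 + j10·1) = 1 + j10 → |·| ≈ 10.05, ∠ ≈ 84.29°
pole (1 + j10·0.001) = 1 + j0.01 → |·| ≈ 1, ∠ ≈ 0.57°
|G| = 0.05 · 1.077 / (10.05 · 1) ≈ 0.0053582
Gain = 20 log₁₀(0.0053582) ≈ -45.42 dB
∠G = (21.80°) − (84.29° + 0.57°) = -63.06°

-45.4 dB, -63.1°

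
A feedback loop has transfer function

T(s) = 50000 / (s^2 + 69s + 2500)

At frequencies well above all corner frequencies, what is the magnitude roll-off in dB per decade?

Each pole contributes −20 dB/decade at high frequency; each zero contributes +20 dB/decade.
Net: 0 zero(s) − 2 pole(s) → -40 dB/decade.

-40 dB/decade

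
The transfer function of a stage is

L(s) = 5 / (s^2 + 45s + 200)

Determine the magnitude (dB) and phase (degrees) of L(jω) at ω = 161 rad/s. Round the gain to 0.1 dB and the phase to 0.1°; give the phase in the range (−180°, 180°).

-74.6 dB, -164.3°

Substitute s = j161:
Numerator: 5 = 5 + j0
Denominator: (j161)^2 + 45(j161) + 200 = -25721 + j7245
|N| = √(5² + 0²) ≈ 5, ∠N ≈ 0.00°
|D| = √(25721² + 7245²) ≈ 26722, ∠D ≈ 164.27°
|L| = 5 / 26722 ≈ 0.00018711
Gain = 20 log₁₀(0.00018711) ≈ -74.56 dB
∠L = 0.00° − 164.27° = -164.27°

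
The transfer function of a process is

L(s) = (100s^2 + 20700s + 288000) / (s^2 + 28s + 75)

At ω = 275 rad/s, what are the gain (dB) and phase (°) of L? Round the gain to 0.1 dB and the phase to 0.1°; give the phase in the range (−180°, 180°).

Substitute s = j275:
Numerator: 100(j275)^2 + 20700(j275) + 288000 = -7274500 + j5692500
Denominator: (j275)^2 + 28(j275) + 75 = -75550 + j7700
|N| = √(7274500² + 5692500²) ≈ 9.237e+06, ∠N ≈ 141.96°
|D| = √(75550² + 7700²) ≈ 75941, ∠D ≈ 174.18°
|L| = 9.237e+06 / 75941 ≈ 121.63
Gain = 20 log₁₀(121.63) ≈ 41.70 dB
∠L = 141.96° − 174.18° = -32.22°

41.7 dB, -32.2°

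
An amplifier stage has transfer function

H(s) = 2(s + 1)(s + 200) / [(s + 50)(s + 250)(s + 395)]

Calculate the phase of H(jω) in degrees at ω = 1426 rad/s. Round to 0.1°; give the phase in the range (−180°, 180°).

-70.6°

At s = jω = j1426:
zero (s+1): 1 + j1426 → |·| = √(1²+1426²) = √2033477 ≈ 1426, ∠ = arctan(1426/1) ≈ 89.96°
zero (s+200): 200 + j1426 → |·| = √(200²+1426²) = √2073476 ≈ 1440, ∠ = arctan(1426/200) ≈ 82.02°
pole (s+50): 50 + j1426 → |·| = √(50²+1426²) = √2035976 ≈ 1426.9, ∠ = arctan(1426/50) ≈ 87.99°
pole (s+250): 250 + j1426 → |·| = √(250²+1426²) = √2095976 ≈ 1447.7, ∠ = arctan(1426/250) ≈ 80.06°
pole (s+395): 395 + j1426 → |·| = √(395²+1426²) = √2189501 ≈ 1479.7, ∠ = arctan(1426/395) ≈ 74.52°
∠H = 171.98° − 242.57° = -70.59°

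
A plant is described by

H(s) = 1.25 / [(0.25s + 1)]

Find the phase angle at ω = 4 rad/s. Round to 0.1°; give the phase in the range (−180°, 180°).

At ω = 4 rad/s:
pole (1 + j4·0.25) = 1 + j1 → |·| ≈ 1.4142, ∠ ≈ 45.00°
∠H = (0°) − (45.00°) = -45.00°

-45.0°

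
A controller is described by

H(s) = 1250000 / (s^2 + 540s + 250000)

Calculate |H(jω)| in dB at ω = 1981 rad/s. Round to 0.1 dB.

At s = jω = j1981:
quadratic: (j1981)² + 540·j1981 + 250000 = -3674361 + j1069740 → |·| ≈ 3.8269e+06, ∠ ≈ 163.77°
|H| = 1250000 / 3.8269e+06 ≈ 0.32664
Gain = 20 log₁₀(0.32664) ≈ -9.72 dB

-9.7 dB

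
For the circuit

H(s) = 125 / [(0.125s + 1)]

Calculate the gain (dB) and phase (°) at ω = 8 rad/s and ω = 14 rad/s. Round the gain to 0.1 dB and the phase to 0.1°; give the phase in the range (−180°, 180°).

ω = 8: 38.9 dB, -45.0°; ω = 14: 35.9 dB, -60.3°

At ω = 8 rad/s:
pole (1 + j8·0.125) = 1 + j1 → |·| ≈ 1.4142, ∠ ≈ 45.00°
|H| = 125 · 1 / (1.4142) ≈ 88.389
Gain = 20 log₁₀(88.389) ≈ 38.93 dB
∠H = (0°) − (45.00°) = -45.00°

At ω = 14 rad/s:
pole (1 + j14·0.125) = 1 + j1.75 → |·| ≈ 2.0156, ∠ ≈ 60.26°
|H| = 125 · 1 / (2.0156) ≈ 62.016
Gain = 20 log₁₀(62.016) ≈ 35.85 dB
∠H = (0°) − (60.26°) = -60.26°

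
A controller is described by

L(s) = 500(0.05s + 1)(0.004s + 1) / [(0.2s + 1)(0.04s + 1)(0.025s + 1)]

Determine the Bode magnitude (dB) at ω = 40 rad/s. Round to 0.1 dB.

At ω = 40 rad/s:
zero (1 + j40·0.05) = 1 + j2 → |·| ≈ 2.2361, ∠ ≈ 63.43°
zero (1 + j40·0.004) = 1 + j0.16 → |·| ≈ 1.0127, ∠ ≈ 9.09°
pole (1 + j40·0.2) = 1 + j8 → |·| ≈ 8.0623, ∠ ≈ 82.87°
pole (1 + j40·0.04) = 1 + j1.6 → |·| ≈ 1.8868, ∠ ≈ 57.99°
pole (1 + j40·0.025) = 1 + j1 → |·| ≈ 1.4142, ∠ ≈ 45.00°
|L| = 500 · 2.2361 · 1.0127 / (8.0623 · 1.8868 · 1.4142) ≈ 52.632
Gain = 20 log₁₀(52.632) ≈ 34.42 dB

34.4 dB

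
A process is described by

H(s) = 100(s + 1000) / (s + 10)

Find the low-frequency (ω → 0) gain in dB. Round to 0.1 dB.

H(0) = 100·1000 / (10) = 10000
20 log₁₀(10000) ≈ 80.00 dB

80.0 dB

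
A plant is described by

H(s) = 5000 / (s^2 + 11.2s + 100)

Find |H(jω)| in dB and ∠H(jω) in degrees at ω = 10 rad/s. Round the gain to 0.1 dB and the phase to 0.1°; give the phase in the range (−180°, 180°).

At s = jω = j10:
quadratic: (j10)² + 11.2·j10 + 100 = 0 + j112 → |·| ≈ 112, ∠ ≈ 90.00°
|H| = 5000 / 112 ≈ 44.643
Gain = 20 log₁₀(44.643) ≈ 33.00 dB
∠H = 0.00° − 90.00° = -90.00°

33.0 dB, -90.0°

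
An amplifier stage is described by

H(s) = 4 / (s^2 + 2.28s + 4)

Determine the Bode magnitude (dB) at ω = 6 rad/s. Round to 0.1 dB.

At s = jω = j6:
quadratic: (j6)² + 2.28·j6 + 4 = -32 + j13.68 → |·| ≈ 34.801, ∠ ≈ 156.85°
|H| = 4 / 34.801 ≈ 0.11494
Gain = 20 log₁₀(0.11494) ≈ -18.79 dB

-18.8 dB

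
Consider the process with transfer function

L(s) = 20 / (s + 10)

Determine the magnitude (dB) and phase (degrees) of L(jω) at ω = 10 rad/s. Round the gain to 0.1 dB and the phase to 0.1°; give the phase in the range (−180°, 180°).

Substitute s = j10:
Numerator: 20 = 20 + j0
Denominator: (j10) + 10 = 10 + j10
|N| = √(20² + 0²) ≈ 20, ∠N ≈ 0.00°
|D| = √(10² + 10²) ≈ 14.142, ∠D ≈ 45.00°
|L| = 20 / 14.142 ≈ 1.4142
Gain = 20 log₁₀(1.4142) ≈ 3.01 dB
∠L = 0.00° − 45.00° = -45.00°

3.0 dB, -45.0°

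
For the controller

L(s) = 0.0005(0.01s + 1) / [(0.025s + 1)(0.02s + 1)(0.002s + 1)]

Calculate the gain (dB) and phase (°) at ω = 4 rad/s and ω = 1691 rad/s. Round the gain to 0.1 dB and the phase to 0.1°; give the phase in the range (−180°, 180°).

At ω = 4 rad/s:
zero (1 + j4·0.01) = 1 + j0.04 → |·| ≈ 1.0008, ∠ ≈ 2.29°
pole (1 + j4·0.025) = 1 + j0.1 → |·| ≈ 1.005, ∠ ≈ 5.71°
pole (1 + j4·0.02) = 1 + j0.08 → |·| ≈ 1.0032, ∠ ≈ 4.57°
pole (1 + j4·0.002) = 1 + j0.008 → |·| ≈ 1, ∠ ≈ 0.46°
|L| = 0.0005 · 1.0008 / (1.005 · 1.0032 · 1) ≈ 0.00049632
Gain = 20 log₁₀(0.00049632) ≈ -66.08 dB
∠L = (2.29°) − (5.71° + 4.57° + 0.46°) = -8.45°

At ω = 1691 rad/s:
zero (1 + j1691·0.01) = 1 + j16.91 → |·| ≈ 16.94, ∠ ≈ 86.62°
pole (1 + j1691·0.025) = 1 + j42.275 → |·| ≈ 42.287, ∠ ≈ 88.64°
pole (1 + j1691·0.02) = 1 + j33.82 → |·| ≈ 33.835, ∠ ≈ 88.31°
pole (1 + j1691·0.002) = 1 + j3.382 → |·| ≈ 3.5267, ∠ ≈ 73.53°
|L| = 0.0005 · 16.94 / (42.287 · 33.835 · 3.5267) ≈ 1.6786e-06
Gain = 20 log₁₀(1.6786e-06) ≈ -115.50 dB
∠L = (86.62°) − (88.64° + 88.31° + 73.53°) = -163.86°

ω = 4: -66.1 dB, -8.5°; ω = 1691: -115.5 dB, -163.9°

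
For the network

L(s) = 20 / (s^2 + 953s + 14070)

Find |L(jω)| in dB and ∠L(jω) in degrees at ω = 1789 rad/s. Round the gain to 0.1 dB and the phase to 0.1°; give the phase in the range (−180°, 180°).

-105.1 dB, -151.9°

Substitute s = j1789:
Numerator: 20 = 20 + j0
Denominator: (j1789)^2 + 953(j1789) + 14070 = -3186451 + j1704917
|N| = √(20² + 0²) ≈ 20, ∠N ≈ 0.00°
|D| = √(3186451² + 1704917²) ≈ 3.6139e+06, ∠D ≈ 151.85°
|L| = 20 / 3.6139e+06 ≈ 5.5342e-06
Gain = 20 log₁₀(5.5342e-06) ≈ -105.14 dB
∠L = 0.00° − 151.85° = -151.85°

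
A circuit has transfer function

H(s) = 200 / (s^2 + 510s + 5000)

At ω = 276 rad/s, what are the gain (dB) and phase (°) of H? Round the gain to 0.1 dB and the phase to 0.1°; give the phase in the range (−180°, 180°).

-57.9 dB, -116.8°

Substitute s = j276:
Numerator: 200 = 200 + j0
Denominator: (j276)^2 + 510(j276) + 5000 = -71176 + j140760
|N| = √(200² + 0²) ≈ 200, ∠N ≈ 0.00°
|D| = √(71176² + 140760²) ≈ 1.5773e+05, ∠D ≈ 116.82°
|H| = 200 / 1.5773e+05 ≈ 0.001268
Gain = 20 log₁₀(0.001268) ≈ -57.94 dB
∠H = 0.00° − 116.82° = -116.82°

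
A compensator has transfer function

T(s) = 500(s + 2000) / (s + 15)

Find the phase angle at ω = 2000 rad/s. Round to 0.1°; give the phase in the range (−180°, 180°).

-44.6°

At s = jω = j2000:
zero (s+2000): 2000 + j2000 → |·| = √(2000²+2000²) = √8000000 ≈ 2828.4, ∠ = arctan(2000/2000) ≈ 45.00°
pole (s+15): 15 + j2000 → |·| = √(15²+2000²) = √4000225 ≈ 2000.1, ∠ = arctan(2000/15) ≈ 89.57°
∠T = 45.00° − 89.57° = -44.57°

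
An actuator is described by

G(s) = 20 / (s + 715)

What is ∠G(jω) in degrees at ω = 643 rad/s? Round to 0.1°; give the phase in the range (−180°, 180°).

-42.0°

Substitute s = j643:
Numerator: 20 = 20 + j0
Denominator: (j643) + 715 = 715 + j643
|N| = √(20² + 0²) ≈ 20, ∠N ≈ 0.00°
|D| = √(715² + 643²) ≈ 961.6, ∠D ≈ 41.97°
∠G = 0.00° − 41.97° = -41.97°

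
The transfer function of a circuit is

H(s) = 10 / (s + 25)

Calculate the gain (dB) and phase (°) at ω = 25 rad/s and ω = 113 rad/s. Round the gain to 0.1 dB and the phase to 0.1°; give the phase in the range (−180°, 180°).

At s = jω = j25:
pole (s+25): 25 + j25 → |·| = √(25²+25²) = √1250 ≈ 35.355, ∠ = arctan(25/25) ≈ 45.00°
|H| = 10 / 35.355 ≈ 0.28285
Gain = 20 log₁₀(0.28285) ≈ -10.97 dB
∠H = 0.00° − 45.00° = -45.00°

At s = jω = j113:
pole (s+25): 25 + j113 → |·| = √(25²+113²) = √13394 ≈ 115.73, ∠ = arctan(113/25) ≈ 77.52°
|H| = 10 / 115.73 ≈ 0.086408
Gain = 20 log₁₀(0.086408) ≈ -21.27 dB
∠H = 0.00° − 77.52° = -77.52°

ω = 25: -11.0 dB, -45.0°; ω = 113: -21.3 dB, -77.5°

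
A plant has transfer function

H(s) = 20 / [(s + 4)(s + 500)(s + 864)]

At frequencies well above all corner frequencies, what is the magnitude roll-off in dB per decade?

Each pole contributes −20 dB/decade at high frequency; each zero contributes +20 dB/decade.
Net: 0 zero(s) − 3 pole(s) → -60 dB/decade.

-60 dB/decade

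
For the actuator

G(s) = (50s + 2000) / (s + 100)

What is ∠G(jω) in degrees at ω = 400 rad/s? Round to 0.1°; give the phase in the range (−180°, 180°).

8.3°

Substitute s = j400:
Numerator: 50(j400) + 2000 = 2000 + j20000
Denominator: (j400) + 100 = 100 + j400
|N| = √(2000² + 20000²) ≈ 20100, ∠N ≈ 84.29°
|D| = √(100² + 400²) ≈ 412.31, ∠D ≈ 75.96°
∠G = 84.29° − 75.96° = 8.33°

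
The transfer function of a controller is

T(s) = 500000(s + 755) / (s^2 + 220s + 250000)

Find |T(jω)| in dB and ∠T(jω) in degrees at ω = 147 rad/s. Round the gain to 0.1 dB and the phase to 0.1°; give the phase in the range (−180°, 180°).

At s = jω = j147:
zero (s+755): 755 + j147 → |·| = √(755²+147²) = √591634 ≈ 769.18, ∠ = arctan(147/755) ≈ 11.02°
quadratic: (j147)² + 220·j147 + 250000 = 228391 + j32340 → |·| ≈ 2.3067e+05, ∠ ≈ 8.06°
|T| = 500000 · 769.18 / 2.3067e+05 ≈ 1667.3
Gain = 20 log₁₀(1667.3) ≈ 64.44 dB
∠T = 11.02° − 8.06° = 2.96°

64.4 dB, 3.0°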